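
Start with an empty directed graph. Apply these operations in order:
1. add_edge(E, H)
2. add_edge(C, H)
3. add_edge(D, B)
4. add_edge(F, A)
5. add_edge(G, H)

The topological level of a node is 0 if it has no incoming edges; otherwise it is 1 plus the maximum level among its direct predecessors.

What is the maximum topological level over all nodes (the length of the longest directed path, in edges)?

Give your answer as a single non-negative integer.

Op 1: add_edge(E, H). Edges now: 1
Op 2: add_edge(C, H). Edges now: 2
Op 3: add_edge(D, B). Edges now: 3
Op 4: add_edge(F, A). Edges now: 4
Op 5: add_edge(G, H). Edges now: 5
Compute levels (Kahn BFS):
  sources (in-degree 0): C, D, E, F, G
  process C: level=0
    C->H: in-degree(H)=2, level(H)>=1
  process D: level=0
    D->B: in-degree(B)=0, level(B)=1, enqueue
  process E: level=0
    E->H: in-degree(H)=1, level(H)>=1
  process F: level=0
    F->A: in-degree(A)=0, level(A)=1, enqueue
  process G: level=0
    G->H: in-degree(H)=0, level(H)=1, enqueue
  process B: level=1
  process A: level=1
  process H: level=1
All levels: A:1, B:1, C:0, D:0, E:0, F:0, G:0, H:1
max level = 1

Answer: 1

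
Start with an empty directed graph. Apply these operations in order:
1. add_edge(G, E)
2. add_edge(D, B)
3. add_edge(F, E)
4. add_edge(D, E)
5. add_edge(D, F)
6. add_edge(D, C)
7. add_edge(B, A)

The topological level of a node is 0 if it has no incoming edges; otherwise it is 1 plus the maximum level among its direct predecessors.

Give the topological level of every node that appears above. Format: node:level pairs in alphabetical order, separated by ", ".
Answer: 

Op 1: add_edge(G, E). Edges now: 1
Op 2: add_edge(D, B). Edges now: 2
Op 3: add_edge(F, E). Edges now: 3
Op 4: add_edge(D, E). Edges now: 4
Op 5: add_edge(D, F). Edges now: 5
Op 6: add_edge(D, C). Edges now: 6
Op 7: add_edge(B, A). Edges now: 7
Compute levels (Kahn BFS):
  sources (in-degree 0): D, G
  process D: level=0
    D->B: in-degree(B)=0, level(B)=1, enqueue
    D->C: in-degree(C)=0, level(C)=1, enqueue
    D->E: in-degree(E)=2, level(E)>=1
    D->F: in-degree(F)=0, level(F)=1, enqueue
  process G: level=0
    G->E: in-degree(E)=1, level(E)>=1
  process B: level=1
    B->A: in-degree(A)=0, level(A)=2, enqueue
  process C: level=1
  process F: level=1
    F->E: in-degree(E)=0, level(E)=2, enqueue
  process A: level=2
  process E: level=2
All levels: A:2, B:1, C:1, D:0, E:2, F:1, G:0

Answer: A:2, B:1, C:1, D:0, E:2, F:1, G:0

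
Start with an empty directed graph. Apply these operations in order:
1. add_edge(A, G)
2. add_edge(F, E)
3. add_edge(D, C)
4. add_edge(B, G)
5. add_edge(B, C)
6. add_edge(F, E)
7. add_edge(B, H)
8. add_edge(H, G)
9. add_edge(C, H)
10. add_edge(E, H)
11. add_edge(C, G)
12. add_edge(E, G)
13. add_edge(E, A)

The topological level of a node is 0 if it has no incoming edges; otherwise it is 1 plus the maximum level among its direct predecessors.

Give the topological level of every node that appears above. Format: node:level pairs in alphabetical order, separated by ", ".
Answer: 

Answer: A:2, B:0, C:1, D:0, E:1, F:0, G:3, H:2

Derivation:
Op 1: add_edge(A, G). Edges now: 1
Op 2: add_edge(F, E). Edges now: 2
Op 3: add_edge(D, C). Edges now: 3
Op 4: add_edge(B, G). Edges now: 4
Op 5: add_edge(B, C). Edges now: 5
Op 6: add_edge(F, E) (duplicate, no change). Edges now: 5
Op 7: add_edge(B, H). Edges now: 6
Op 8: add_edge(H, G). Edges now: 7
Op 9: add_edge(C, H). Edges now: 8
Op 10: add_edge(E, H). Edges now: 9
Op 11: add_edge(C, G). Edges now: 10
Op 12: add_edge(E, G). Edges now: 11
Op 13: add_edge(E, A). Edges now: 12
Compute levels (Kahn BFS):
  sources (in-degree 0): B, D, F
  process B: level=0
    B->C: in-degree(C)=1, level(C)>=1
    B->G: in-degree(G)=4, level(G)>=1
    B->H: in-degree(H)=2, level(H)>=1
  process D: level=0
    D->C: in-degree(C)=0, level(C)=1, enqueue
  process F: level=0
    F->E: in-degree(E)=0, level(E)=1, enqueue
  process C: level=1
    C->G: in-degree(G)=3, level(G)>=2
    C->H: in-degree(H)=1, level(H)>=2
  process E: level=1
    E->A: in-degree(A)=0, level(A)=2, enqueue
    E->G: in-degree(G)=2, level(G)>=2
    E->H: in-degree(H)=0, level(H)=2, enqueue
  process A: level=2
    A->G: in-degree(G)=1, level(G)>=3
  process H: level=2
    H->G: in-degree(G)=0, level(G)=3, enqueue
  process G: level=3
All levels: A:2, B:0, C:1, D:0, E:1, F:0, G:3, H:2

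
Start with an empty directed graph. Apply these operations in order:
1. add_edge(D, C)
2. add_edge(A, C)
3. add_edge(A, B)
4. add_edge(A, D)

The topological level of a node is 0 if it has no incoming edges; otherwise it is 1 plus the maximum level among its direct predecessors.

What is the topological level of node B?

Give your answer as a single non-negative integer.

Answer: 1

Derivation:
Op 1: add_edge(D, C). Edges now: 1
Op 2: add_edge(A, C). Edges now: 2
Op 3: add_edge(A, B). Edges now: 3
Op 4: add_edge(A, D). Edges now: 4
Compute levels (Kahn BFS):
  sources (in-degree 0): A
  process A: level=0
    A->B: in-degree(B)=0, level(B)=1, enqueue
    A->C: in-degree(C)=1, level(C)>=1
    A->D: in-degree(D)=0, level(D)=1, enqueue
  process B: level=1
  process D: level=1
    D->C: in-degree(C)=0, level(C)=2, enqueue
  process C: level=2
All levels: A:0, B:1, C:2, D:1
level(B) = 1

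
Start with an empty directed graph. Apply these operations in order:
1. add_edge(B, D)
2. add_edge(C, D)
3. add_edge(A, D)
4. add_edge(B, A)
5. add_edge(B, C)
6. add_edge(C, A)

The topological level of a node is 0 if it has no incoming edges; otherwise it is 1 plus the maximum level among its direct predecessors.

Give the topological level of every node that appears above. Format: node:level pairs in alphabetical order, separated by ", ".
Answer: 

Op 1: add_edge(B, D). Edges now: 1
Op 2: add_edge(C, D). Edges now: 2
Op 3: add_edge(A, D). Edges now: 3
Op 4: add_edge(B, A). Edges now: 4
Op 5: add_edge(B, C). Edges now: 5
Op 6: add_edge(C, A). Edges now: 6
Compute levels (Kahn BFS):
  sources (in-degree 0): B
  process B: level=0
    B->A: in-degree(A)=1, level(A)>=1
    B->C: in-degree(C)=0, level(C)=1, enqueue
    B->D: in-degree(D)=2, level(D)>=1
  process C: level=1
    C->A: in-degree(A)=0, level(A)=2, enqueue
    C->D: in-degree(D)=1, level(D)>=2
  process A: level=2
    A->D: in-degree(D)=0, level(D)=3, enqueue
  process D: level=3
All levels: A:2, B:0, C:1, D:3

Answer: A:2, B:0, C:1, D:3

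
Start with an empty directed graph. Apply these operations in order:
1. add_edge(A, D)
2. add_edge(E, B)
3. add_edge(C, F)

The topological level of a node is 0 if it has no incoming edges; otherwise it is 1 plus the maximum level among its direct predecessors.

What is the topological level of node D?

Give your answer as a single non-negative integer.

Op 1: add_edge(A, D). Edges now: 1
Op 2: add_edge(E, B). Edges now: 2
Op 3: add_edge(C, F). Edges now: 3
Compute levels (Kahn BFS):
  sources (in-degree 0): A, C, E
  process A: level=0
    A->D: in-degree(D)=0, level(D)=1, enqueue
  process C: level=0
    C->F: in-degree(F)=0, level(F)=1, enqueue
  process E: level=0
    E->B: in-degree(B)=0, level(B)=1, enqueue
  process D: level=1
  process F: level=1
  process B: level=1
All levels: A:0, B:1, C:0, D:1, E:0, F:1
level(D) = 1

Answer: 1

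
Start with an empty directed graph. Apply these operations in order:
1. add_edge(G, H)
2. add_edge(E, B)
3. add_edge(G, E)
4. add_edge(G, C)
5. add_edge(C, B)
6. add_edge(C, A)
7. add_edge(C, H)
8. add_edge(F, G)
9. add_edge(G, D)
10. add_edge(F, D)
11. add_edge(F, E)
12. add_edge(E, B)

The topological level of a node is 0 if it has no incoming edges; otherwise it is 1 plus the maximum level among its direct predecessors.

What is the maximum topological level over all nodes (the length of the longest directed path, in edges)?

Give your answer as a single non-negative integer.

Answer: 3

Derivation:
Op 1: add_edge(G, H). Edges now: 1
Op 2: add_edge(E, B). Edges now: 2
Op 3: add_edge(G, E). Edges now: 3
Op 4: add_edge(G, C). Edges now: 4
Op 5: add_edge(C, B). Edges now: 5
Op 6: add_edge(C, A). Edges now: 6
Op 7: add_edge(C, H). Edges now: 7
Op 8: add_edge(F, G). Edges now: 8
Op 9: add_edge(G, D). Edges now: 9
Op 10: add_edge(F, D). Edges now: 10
Op 11: add_edge(F, E). Edges now: 11
Op 12: add_edge(E, B) (duplicate, no change). Edges now: 11
Compute levels (Kahn BFS):
  sources (in-degree 0): F
  process F: level=0
    F->D: in-degree(D)=1, level(D)>=1
    F->E: in-degree(E)=1, level(E)>=1
    F->G: in-degree(G)=0, level(G)=1, enqueue
  process G: level=1
    G->C: in-degree(C)=0, level(C)=2, enqueue
    G->D: in-degree(D)=0, level(D)=2, enqueue
    G->E: in-degree(E)=0, level(E)=2, enqueue
    G->H: in-degree(H)=1, level(H)>=2
  process C: level=2
    C->A: in-degree(A)=0, level(A)=3, enqueue
    C->B: in-degree(B)=1, level(B)>=3
    C->H: in-degree(H)=0, level(H)=3, enqueue
  process D: level=2
  process E: level=2
    E->B: in-degree(B)=0, level(B)=3, enqueue
  process A: level=3
  process H: level=3
  process B: level=3
All levels: A:3, B:3, C:2, D:2, E:2, F:0, G:1, H:3
max level = 3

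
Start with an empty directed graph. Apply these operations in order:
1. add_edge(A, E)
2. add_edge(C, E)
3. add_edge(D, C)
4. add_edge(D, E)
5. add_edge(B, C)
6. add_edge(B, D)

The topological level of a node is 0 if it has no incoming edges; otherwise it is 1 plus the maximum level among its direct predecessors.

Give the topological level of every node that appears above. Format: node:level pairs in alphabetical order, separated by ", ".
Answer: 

Answer: A:0, B:0, C:2, D:1, E:3

Derivation:
Op 1: add_edge(A, E). Edges now: 1
Op 2: add_edge(C, E). Edges now: 2
Op 3: add_edge(D, C). Edges now: 3
Op 4: add_edge(D, E). Edges now: 4
Op 5: add_edge(B, C). Edges now: 5
Op 6: add_edge(B, D). Edges now: 6
Compute levels (Kahn BFS):
  sources (in-degree 0): A, B
  process A: level=0
    A->E: in-degree(E)=2, level(E)>=1
  process B: level=0
    B->C: in-degree(C)=1, level(C)>=1
    B->D: in-degree(D)=0, level(D)=1, enqueue
  process D: level=1
    D->C: in-degree(C)=0, level(C)=2, enqueue
    D->E: in-degree(E)=1, level(E)>=2
  process C: level=2
    C->E: in-degree(E)=0, level(E)=3, enqueue
  process E: level=3
All levels: A:0, B:0, C:2, D:1, E:3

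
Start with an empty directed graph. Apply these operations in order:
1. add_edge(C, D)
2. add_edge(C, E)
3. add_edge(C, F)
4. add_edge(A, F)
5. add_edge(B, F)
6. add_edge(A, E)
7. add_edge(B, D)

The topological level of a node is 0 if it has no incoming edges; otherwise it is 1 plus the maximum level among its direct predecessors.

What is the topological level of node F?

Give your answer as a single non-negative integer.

Answer: 1

Derivation:
Op 1: add_edge(C, D). Edges now: 1
Op 2: add_edge(C, E). Edges now: 2
Op 3: add_edge(C, F). Edges now: 3
Op 4: add_edge(A, F). Edges now: 4
Op 5: add_edge(B, F). Edges now: 5
Op 6: add_edge(A, E). Edges now: 6
Op 7: add_edge(B, D). Edges now: 7
Compute levels (Kahn BFS):
  sources (in-degree 0): A, B, C
  process A: level=0
    A->E: in-degree(E)=1, level(E)>=1
    A->F: in-degree(F)=2, level(F)>=1
  process B: level=0
    B->D: in-degree(D)=1, level(D)>=1
    B->F: in-degree(F)=1, level(F)>=1
  process C: level=0
    C->D: in-degree(D)=0, level(D)=1, enqueue
    C->E: in-degree(E)=0, level(E)=1, enqueue
    C->F: in-degree(F)=0, level(F)=1, enqueue
  process D: level=1
  process E: level=1
  process F: level=1
All levels: A:0, B:0, C:0, D:1, E:1, F:1
level(F) = 1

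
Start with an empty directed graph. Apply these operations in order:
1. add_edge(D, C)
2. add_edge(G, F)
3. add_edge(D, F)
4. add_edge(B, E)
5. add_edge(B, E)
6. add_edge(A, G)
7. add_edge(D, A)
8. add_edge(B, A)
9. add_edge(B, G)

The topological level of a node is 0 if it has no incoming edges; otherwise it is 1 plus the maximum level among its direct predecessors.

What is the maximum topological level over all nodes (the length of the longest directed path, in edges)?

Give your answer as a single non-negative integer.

Answer: 3

Derivation:
Op 1: add_edge(D, C). Edges now: 1
Op 2: add_edge(G, F). Edges now: 2
Op 3: add_edge(D, F). Edges now: 3
Op 4: add_edge(B, E). Edges now: 4
Op 5: add_edge(B, E) (duplicate, no change). Edges now: 4
Op 6: add_edge(A, G). Edges now: 5
Op 7: add_edge(D, A). Edges now: 6
Op 8: add_edge(B, A). Edges now: 7
Op 9: add_edge(B, G). Edges now: 8
Compute levels (Kahn BFS):
  sources (in-degree 0): B, D
  process B: level=0
    B->A: in-degree(A)=1, level(A)>=1
    B->E: in-degree(E)=0, level(E)=1, enqueue
    B->G: in-degree(G)=1, level(G)>=1
  process D: level=0
    D->A: in-degree(A)=0, level(A)=1, enqueue
    D->C: in-degree(C)=0, level(C)=1, enqueue
    D->F: in-degree(F)=1, level(F)>=1
  process E: level=1
  process A: level=1
    A->G: in-degree(G)=0, level(G)=2, enqueue
  process C: level=1
  process G: level=2
    G->F: in-degree(F)=0, level(F)=3, enqueue
  process F: level=3
All levels: A:1, B:0, C:1, D:0, E:1, F:3, G:2
max level = 3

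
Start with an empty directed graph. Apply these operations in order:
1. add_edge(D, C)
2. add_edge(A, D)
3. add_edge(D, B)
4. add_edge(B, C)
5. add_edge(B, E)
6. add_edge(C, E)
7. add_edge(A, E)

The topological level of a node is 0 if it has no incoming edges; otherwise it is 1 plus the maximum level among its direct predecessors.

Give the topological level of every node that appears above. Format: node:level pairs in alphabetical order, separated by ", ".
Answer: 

Op 1: add_edge(D, C). Edges now: 1
Op 2: add_edge(A, D). Edges now: 2
Op 3: add_edge(D, B). Edges now: 3
Op 4: add_edge(B, C). Edges now: 4
Op 5: add_edge(B, E). Edges now: 5
Op 6: add_edge(C, E). Edges now: 6
Op 7: add_edge(A, E). Edges now: 7
Compute levels (Kahn BFS):
  sources (in-degree 0): A
  process A: level=0
    A->D: in-degree(D)=0, level(D)=1, enqueue
    A->E: in-degree(E)=2, level(E)>=1
  process D: level=1
    D->B: in-degree(B)=0, level(B)=2, enqueue
    D->C: in-degree(C)=1, level(C)>=2
  process B: level=2
    B->C: in-degree(C)=0, level(C)=3, enqueue
    B->E: in-degree(E)=1, level(E)>=3
  process C: level=3
    C->E: in-degree(E)=0, level(E)=4, enqueue
  process E: level=4
All levels: A:0, B:2, C:3, D:1, E:4

Answer: A:0, B:2, C:3, D:1, E:4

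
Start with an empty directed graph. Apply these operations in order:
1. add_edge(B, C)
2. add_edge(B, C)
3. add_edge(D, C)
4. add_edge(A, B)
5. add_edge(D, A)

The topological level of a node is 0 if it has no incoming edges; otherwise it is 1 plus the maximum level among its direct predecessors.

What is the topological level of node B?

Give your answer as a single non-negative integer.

Op 1: add_edge(B, C). Edges now: 1
Op 2: add_edge(B, C) (duplicate, no change). Edges now: 1
Op 3: add_edge(D, C). Edges now: 2
Op 4: add_edge(A, B). Edges now: 3
Op 5: add_edge(D, A). Edges now: 4
Compute levels (Kahn BFS):
  sources (in-degree 0): D
  process D: level=0
    D->A: in-degree(A)=0, level(A)=1, enqueue
    D->C: in-degree(C)=1, level(C)>=1
  process A: level=1
    A->B: in-degree(B)=0, level(B)=2, enqueue
  process B: level=2
    B->C: in-degree(C)=0, level(C)=3, enqueue
  process C: level=3
All levels: A:1, B:2, C:3, D:0
level(B) = 2

Answer: 2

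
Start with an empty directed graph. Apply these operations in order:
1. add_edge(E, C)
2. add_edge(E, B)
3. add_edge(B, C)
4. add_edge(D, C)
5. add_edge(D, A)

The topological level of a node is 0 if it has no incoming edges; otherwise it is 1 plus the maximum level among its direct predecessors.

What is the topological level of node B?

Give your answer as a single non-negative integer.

Op 1: add_edge(E, C). Edges now: 1
Op 2: add_edge(E, B). Edges now: 2
Op 3: add_edge(B, C). Edges now: 3
Op 4: add_edge(D, C). Edges now: 4
Op 5: add_edge(D, A). Edges now: 5
Compute levels (Kahn BFS):
  sources (in-degree 0): D, E
  process D: level=0
    D->A: in-degree(A)=0, level(A)=1, enqueue
    D->C: in-degree(C)=2, level(C)>=1
  process E: level=0
    E->B: in-degree(B)=0, level(B)=1, enqueue
    E->C: in-degree(C)=1, level(C)>=1
  process A: level=1
  process B: level=1
    B->C: in-degree(C)=0, level(C)=2, enqueue
  process C: level=2
All levels: A:1, B:1, C:2, D:0, E:0
level(B) = 1

Answer: 1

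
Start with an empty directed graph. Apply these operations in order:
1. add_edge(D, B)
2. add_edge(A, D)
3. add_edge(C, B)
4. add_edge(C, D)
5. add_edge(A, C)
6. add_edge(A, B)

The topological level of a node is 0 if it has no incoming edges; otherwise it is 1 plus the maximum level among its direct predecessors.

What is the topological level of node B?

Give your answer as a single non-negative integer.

Op 1: add_edge(D, B). Edges now: 1
Op 2: add_edge(A, D). Edges now: 2
Op 3: add_edge(C, B). Edges now: 3
Op 4: add_edge(C, D). Edges now: 4
Op 5: add_edge(A, C). Edges now: 5
Op 6: add_edge(A, B). Edges now: 6
Compute levels (Kahn BFS):
  sources (in-degree 0): A
  process A: level=0
    A->B: in-degree(B)=2, level(B)>=1
    A->C: in-degree(C)=0, level(C)=1, enqueue
    A->D: in-degree(D)=1, level(D)>=1
  process C: level=1
    C->B: in-degree(B)=1, level(B)>=2
    C->D: in-degree(D)=0, level(D)=2, enqueue
  process D: level=2
    D->B: in-degree(B)=0, level(B)=3, enqueue
  process B: level=3
All levels: A:0, B:3, C:1, D:2
level(B) = 3

Answer: 3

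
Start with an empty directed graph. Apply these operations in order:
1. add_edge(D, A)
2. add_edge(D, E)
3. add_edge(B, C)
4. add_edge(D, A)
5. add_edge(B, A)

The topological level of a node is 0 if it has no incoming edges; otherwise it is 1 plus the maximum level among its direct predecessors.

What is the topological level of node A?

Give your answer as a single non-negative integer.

Answer: 1

Derivation:
Op 1: add_edge(D, A). Edges now: 1
Op 2: add_edge(D, E). Edges now: 2
Op 3: add_edge(B, C). Edges now: 3
Op 4: add_edge(D, A) (duplicate, no change). Edges now: 3
Op 5: add_edge(B, A). Edges now: 4
Compute levels (Kahn BFS):
  sources (in-degree 0): B, D
  process B: level=0
    B->A: in-degree(A)=1, level(A)>=1
    B->C: in-degree(C)=0, level(C)=1, enqueue
  process D: level=0
    D->A: in-degree(A)=0, level(A)=1, enqueue
    D->E: in-degree(E)=0, level(E)=1, enqueue
  process C: level=1
  process A: level=1
  process E: level=1
All levels: A:1, B:0, C:1, D:0, E:1
level(A) = 1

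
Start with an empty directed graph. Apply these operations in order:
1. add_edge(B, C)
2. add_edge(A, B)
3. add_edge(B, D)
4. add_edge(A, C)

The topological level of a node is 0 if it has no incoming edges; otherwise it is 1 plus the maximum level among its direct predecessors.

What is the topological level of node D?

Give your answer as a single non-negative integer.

Answer: 2

Derivation:
Op 1: add_edge(B, C). Edges now: 1
Op 2: add_edge(A, B). Edges now: 2
Op 3: add_edge(B, D). Edges now: 3
Op 4: add_edge(A, C). Edges now: 4
Compute levels (Kahn BFS):
  sources (in-degree 0): A
  process A: level=0
    A->B: in-degree(B)=0, level(B)=1, enqueue
    A->C: in-degree(C)=1, level(C)>=1
  process B: level=1
    B->C: in-degree(C)=0, level(C)=2, enqueue
    B->D: in-degree(D)=0, level(D)=2, enqueue
  process C: level=2
  process D: level=2
All levels: A:0, B:1, C:2, D:2
level(D) = 2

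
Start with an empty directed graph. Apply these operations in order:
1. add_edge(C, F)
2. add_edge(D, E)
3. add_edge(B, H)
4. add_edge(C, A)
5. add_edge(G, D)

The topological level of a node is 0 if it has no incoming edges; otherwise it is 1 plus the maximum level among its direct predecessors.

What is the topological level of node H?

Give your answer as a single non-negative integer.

Op 1: add_edge(C, F). Edges now: 1
Op 2: add_edge(D, E). Edges now: 2
Op 3: add_edge(B, H). Edges now: 3
Op 4: add_edge(C, A). Edges now: 4
Op 5: add_edge(G, D). Edges now: 5
Compute levels (Kahn BFS):
  sources (in-degree 0): B, C, G
  process B: level=0
    B->H: in-degree(H)=0, level(H)=1, enqueue
  process C: level=0
    C->A: in-degree(A)=0, level(A)=1, enqueue
    C->F: in-degree(F)=0, level(F)=1, enqueue
  process G: level=0
    G->D: in-degree(D)=0, level(D)=1, enqueue
  process H: level=1
  process A: level=1
  process F: level=1
  process D: level=1
    D->E: in-degree(E)=0, level(E)=2, enqueue
  process E: level=2
All levels: A:1, B:0, C:0, D:1, E:2, F:1, G:0, H:1
level(H) = 1

Answer: 1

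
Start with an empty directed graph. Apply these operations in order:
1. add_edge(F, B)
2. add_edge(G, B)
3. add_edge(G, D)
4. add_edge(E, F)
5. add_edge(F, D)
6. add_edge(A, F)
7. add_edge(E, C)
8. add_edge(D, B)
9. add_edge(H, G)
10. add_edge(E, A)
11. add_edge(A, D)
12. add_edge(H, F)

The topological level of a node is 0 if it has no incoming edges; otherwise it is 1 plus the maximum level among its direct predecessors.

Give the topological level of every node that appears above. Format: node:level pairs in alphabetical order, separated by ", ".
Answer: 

Answer: A:1, B:4, C:1, D:3, E:0, F:2, G:1, H:0

Derivation:
Op 1: add_edge(F, B). Edges now: 1
Op 2: add_edge(G, B). Edges now: 2
Op 3: add_edge(G, D). Edges now: 3
Op 4: add_edge(E, F). Edges now: 4
Op 5: add_edge(F, D). Edges now: 5
Op 6: add_edge(A, F). Edges now: 6
Op 7: add_edge(E, C). Edges now: 7
Op 8: add_edge(D, B). Edges now: 8
Op 9: add_edge(H, G). Edges now: 9
Op 10: add_edge(E, A). Edges now: 10
Op 11: add_edge(A, D). Edges now: 11
Op 12: add_edge(H, F). Edges now: 12
Compute levels (Kahn BFS):
  sources (in-degree 0): E, H
  process E: level=0
    E->A: in-degree(A)=0, level(A)=1, enqueue
    E->C: in-degree(C)=0, level(C)=1, enqueue
    E->F: in-degree(F)=2, level(F)>=1
  process H: level=0
    H->F: in-degree(F)=1, level(F)>=1
    H->G: in-degree(G)=0, level(G)=1, enqueue
  process A: level=1
    A->D: in-degree(D)=2, level(D)>=2
    A->F: in-degree(F)=0, level(F)=2, enqueue
  process C: level=1
  process G: level=1
    G->B: in-degree(B)=2, level(B)>=2
    G->D: in-degree(D)=1, level(D)>=2
  process F: level=2
    F->B: in-degree(B)=1, level(B)>=3
    F->D: in-degree(D)=0, level(D)=3, enqueue
  process D: level=3
    D->B: in-degree(B)=0, level(B)=4, enqueue
  process B: level=4
All levels: A:1, B:4, C:1, D:3, E:0, F:2, G:1, H:0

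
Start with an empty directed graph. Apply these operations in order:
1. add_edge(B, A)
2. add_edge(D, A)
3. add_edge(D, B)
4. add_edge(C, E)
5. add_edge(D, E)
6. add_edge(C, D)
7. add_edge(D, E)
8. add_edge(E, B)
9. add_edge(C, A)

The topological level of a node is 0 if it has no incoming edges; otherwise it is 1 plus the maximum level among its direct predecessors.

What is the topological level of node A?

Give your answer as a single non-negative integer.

Op 1: add_edge(B, A). Edges now: 1
Op 2: add_edge(D, A). Edges now: 2
Op 3: add_edge(D, B). Edges now: 3
Op 4: add_edge(C, E). Edges now: 4
Op 5: add_edge(D, E). Edges now: 5
Op 6: add_edge(C, D). Edges now: 6
Op 7: add_edge(D, E) (duplicate, no change). Edges now: 6
Op 8: add_edge(E, B). Edges now: 7
Op 9: add_edge(C, A). Edges now: 8
Compute levels (Kahn BFS):
  sources (in-degree 0): C
  process C: level=0
    C->A: in-degree(A)=2, level(A)>=1
    C->D: in-degree(D)=0, level(D)=1, enqueue
    C->E: in-degree(E)=1, level(E)>=1
  process D: level=1
    D->A: in-degree(A)=1, level(A)>=2
    D->B: in-degree(B)=1, level(B)>=2
    D->E: in-degree(E)=0, level(E)=2, enqueue
  process E: level=2
    E->B: in-degree(B)=0, level(B)=3, enqueue
  process B: level=3
    B->A: in-degree(A)=0, level(A)=4, enqueue
  process A: level=4
All levels: A:4, B:3, C:0, D:1, E:2
level(A) = 4

Answer: 4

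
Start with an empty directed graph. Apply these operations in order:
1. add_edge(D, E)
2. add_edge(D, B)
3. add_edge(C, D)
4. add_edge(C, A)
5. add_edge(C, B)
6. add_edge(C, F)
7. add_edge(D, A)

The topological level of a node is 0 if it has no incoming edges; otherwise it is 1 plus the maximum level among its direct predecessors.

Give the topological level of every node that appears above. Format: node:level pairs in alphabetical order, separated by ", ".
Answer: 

Op 1: add_edge(D, E). Edges now: 1
Op 2: add_edge(D, B). Edges now: 2
Op 3: add_edge(C, D). Edges now: 3
Op 4: add_edge(C, A). Edges now: 4
Op 5: add_edge(C, B). Edges now: 5
Op 6: add_edge(C, F). Edges now: 6
Op 7: add_edge(D, A). Edges now: 7
Compute levels (Kahn BFS):
  sources (in-degree 0): C
  process C: level=0
    C->A: in-degree(A)=1, level(A)>=1
    C->B: in-degree(B)=1, level(B)>=1
    C->D: in-degree(D)=0, level(D)=1, enqueue
    C->F: in-degree(F)=0, level(F)=1, enqueue
  process D: level=1
    D->A: in-degree(A)=0, level(A)=2, enqueue
    D->B: in-degree(B)=0, level(B)=2, enqueue
    D->E: in-degree(E)=0, level(E)=2, enqueue
  process F: level=1
  process A: level=2
  process B: level=2
  process E: level=2
All levels: A:2, B:2, C:0, D:1, E:2, F:1

Answer: A:2, B:2, C:0, D:1, E:2, F:1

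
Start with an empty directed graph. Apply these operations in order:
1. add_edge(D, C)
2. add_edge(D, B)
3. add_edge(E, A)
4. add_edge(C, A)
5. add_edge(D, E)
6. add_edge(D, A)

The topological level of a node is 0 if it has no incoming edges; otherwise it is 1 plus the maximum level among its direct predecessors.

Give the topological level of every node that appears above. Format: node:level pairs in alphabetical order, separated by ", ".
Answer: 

Answer: A:2, B:1, C:1, D:0, E:1

Derivation:
Op 1: add_edge(D, C). Edges now: 1
Op 2: add_edge(D, B). Edges now: 2
Op 3: add_edge(E, A). Edges now: 3
Op 4: add_edge(C, A). Edges now: 4
Op 5: add_edge(D, E). Edges now: 5
Op 6: add_edge(D, A). Edges now: 6
Compute levels (Kahn BFS):
  sources (in-degree 0): D
  process D: level=0
    D->A: in-degree(A)=2, level(A)>=1
    D->B: in-degree(B)=0, level(B)=1, enqueue
    D->C: in-degree(C)=0, level(C)=1, enqueue
    D->E: in-degree(E)=0, level(E)=1, enqueue
  process B: level=1
  process C: level=1
    C->A: in-degree(A)=1, level(A)>=2
  process E: level=1
    E->A: in-degree(A)=0, level(A)=2, enqueue
  process A: level=2
All levels: A:2, B:1, C:1, D:0, E:1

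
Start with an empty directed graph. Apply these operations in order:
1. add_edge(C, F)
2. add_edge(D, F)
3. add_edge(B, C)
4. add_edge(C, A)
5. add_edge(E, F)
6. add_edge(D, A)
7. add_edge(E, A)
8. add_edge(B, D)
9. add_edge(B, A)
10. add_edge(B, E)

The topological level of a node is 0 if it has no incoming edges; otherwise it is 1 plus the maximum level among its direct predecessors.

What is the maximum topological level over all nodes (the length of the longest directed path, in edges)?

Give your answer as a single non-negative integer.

Op 1: add_edge(C, F). Edges now: 1
Op 2: add_edge(D, F). Edges now: 2
Op 3: add_edge(B, C). Edges now: 3
Op 4: add_edge(C, A). Edges now: 4
Op 5: add_edge(E, F). Edges now: 5
Op 6: add_edge(D, A). Edges now: 6
Op 7: add_edge(E, A). Edges now: 7
Op 8: add_edge(B, D). Edges now: 8
Op 9: add_edge(B, A). Edges now: 9
Op 10: add_edge(B, E). Edges now: 10
Compute levels (Kahn BFS):
  sources (in-degree 0): B
  process B: level=0
    B->A: in-degree(A)=3, level(A)>=1
    B->C: in-degree(C)=0, level(C)=1, enqueue
    B->D: in-degree(D)=0, level(D)=1, enqueue
    B->E: in-degree(E)=0, level(E)=1, enqueue
  process C: level=1
    C->A: in-degree(A)=2, level(A)>=2
    C->F: in-degree(F)=2, level(F)>=2
  process D: level=1
    D->A: in-degree(A)=1, level(A)>=2
    D->F: in-degree(F)=1, level(F)>=2
  process E: level=1
    E->A: in-degree(A)=0, level(A)=2, enqueue
    E->F: in-degree(F)=0, level(F)=2, enqueue
  process A: level=2
  process F: level=2
All levels: A:2, B:0, C:1, D:1, E:1, F:2
max level = 2

Answer: 2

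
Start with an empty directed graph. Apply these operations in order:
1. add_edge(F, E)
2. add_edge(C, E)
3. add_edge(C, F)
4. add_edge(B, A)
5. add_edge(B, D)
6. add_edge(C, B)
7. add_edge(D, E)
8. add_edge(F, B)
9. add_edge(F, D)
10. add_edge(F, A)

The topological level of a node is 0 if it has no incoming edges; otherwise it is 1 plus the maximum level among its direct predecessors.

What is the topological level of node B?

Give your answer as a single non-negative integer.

Answer: 2

Derivation:
Op 1: add_edge(F, E). Edges now: 1
Op 2: add_edge(C, E). Edges now: 2
Op 3: add_edge(C, F). Edges now: 3
Op 4: add_edge(B, A). Edges now: 4
Op 5: add_edge(B, D). Edges now: 5
Op 6: add_edge(C, B). Edges now: 6
Op 7: add_edge(D, E). Edges now: 7
Op 8: add_edge(F, B). Edges now: 8
Op 9: add_edge(F, D). Edges now: 9
Op 10: add_edge(F, A). Edges now: 10
Compute levels (Kahn BFS):
  sources (in-degree 0): C
  process C: level=0
    C->B: in-degree(B)=1, level(B)>=1
    C->E: in-degree(E)=2, level(E)>=1
    C->F: in-degree(F)=0, level(F)=1, enqueue
  process F: level=1
    F->A: in-degree(A)=1, level(A)>=2
    F->B: in-degree(B)=0, level(B)=2, enqueue
    F->D: in-degree(D)=1, level(D)>=2
    F->E: in-degree(E)=1, level(E)>=2
  process B: level=2
    B->A: in-degree(A)=0, level(A)=3, enqueue
    B->D: in-degree(D)=0, level(D)=3, enqueue
  process A: level=3
  process D: level=3
    D->E: in-degree(E)=0, level(E)=4, enqueue
  process E: level=4
All levels: A:3, B:2, C:0, D:3, E:4, F:1
level(B) = 2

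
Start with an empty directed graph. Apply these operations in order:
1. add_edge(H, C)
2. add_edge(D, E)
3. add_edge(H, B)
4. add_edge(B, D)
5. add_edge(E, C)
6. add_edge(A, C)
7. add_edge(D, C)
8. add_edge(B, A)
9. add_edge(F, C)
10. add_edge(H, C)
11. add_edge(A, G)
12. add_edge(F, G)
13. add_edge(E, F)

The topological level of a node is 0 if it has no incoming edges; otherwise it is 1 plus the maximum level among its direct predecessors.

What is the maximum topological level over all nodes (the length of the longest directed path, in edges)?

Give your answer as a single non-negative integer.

Answer: 5

Derivation:
Op 1: add_edge(H, C). Edges now: 1
Op 2: add_edge(D, E). Edges now: 2
Op 3: add_edge(H, B). Edges now: 3
Op 4: add_edge(B, D). Edges now: 4
Op 5: add_edge(E, C). Edges now: 5
Op 6: add_edge(A, C). Edges now: 6
Op 7: add_edge(D, C). Edges now: 7
Op 8: add_edge(B, A). Edges now: 8
Op 9: add_edge(F, C). Edges now: 9
Op 10: add_edge(H, C) (duplicate, no change). Edges now: 9
Op 11: add_edge(A, G). Edges now: 10
Op 12: add_edge(F, G). Edges now: 11
Op 13: add_edge(E, F). Edges now: 12
Compute levels (Kahn BFS):
  sources (in-degree 0): H
  process H: level=0
    H->B: in-degree(B)=0, level(B)=1, enqueue
    H->C: in-degree(C)=4, level(C)>=1
  process B: level=1
    B->A: in-degree(A)=0, level(A)=2, enqueue
    B->D: in-degree(D)=0, level(D)=2, enqueue
  process A: level=2
    A->C: in-degree(C)=3, level(C)>=3
    A->G: in-degree(G)=1, level(G)>=3
  process D: level=2
    D->C: in-degree(C)=2, level(C)>=3
    D->E: in-degree(E)=0, level(E)=3, enqueue
  process E: level=3
    E->C: in-degree(C)=1, level(C)>=4
    E->F: in-degree(F)=0, level(F)=4, enqueue
  process F: level=4
    F->C: in-degree(C)=0, level(C)=5, enqueue
    F->G: in-degree(G)=0, level(G)=5, enqueue
  process C: level=5
  process G: level=5
All levels: A:2, B:1, C:5, D:2, E:3, F:4, G:5, H:0
max level = 5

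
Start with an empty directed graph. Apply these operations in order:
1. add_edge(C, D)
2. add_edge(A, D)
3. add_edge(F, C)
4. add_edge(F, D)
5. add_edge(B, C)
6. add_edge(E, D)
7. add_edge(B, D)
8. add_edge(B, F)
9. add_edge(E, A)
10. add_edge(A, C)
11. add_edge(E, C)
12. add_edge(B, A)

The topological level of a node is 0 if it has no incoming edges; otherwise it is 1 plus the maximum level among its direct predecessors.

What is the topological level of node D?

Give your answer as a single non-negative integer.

Answer: 3

Derivation:
Op 1: add_edge(C, D). Edges now: 1
Op 2: add_edge(A, D). Edges now: 2
Op 3: add_edge(F, C). Edges now: 3
Op 4: add_edge(F, D). Edges now: 4
Op 5: add_edge(B, C). Edges now: 5
Op 6: add_edge(E, D). Edges now: 6
Op 7: add_edge(B, D). Edges now: 7
Op 8: add_edge(B, F). Edges now: 8
Op 9: add_edge(E, A). Edges now: 9
Op 10: add_edge(A, C). Edges now: 10
Op 11: add_edge(E, C). Edges now: 11
Op 12: add_edge(B, A). Edges now: 12
Compute levels (Kahn BFS):
  sources (in-degree 0): B, E
  process B: level=0
    B->A: in-degree(A)=1, level(A)>=1
    B->C: in-degree(C)=3, level(C)>=1
    B->D: in-degree(D)=4, level(D)>=1
    B->F: in-degree(F)=0, level(F)=1, enqueue
  process E: level=0
    E->A: in-degree(A)=0, level(A)=1, enqueue
    E->C: in-degree(C)=2, level(C)>=1
    E->D: in-degree(D)=3, level(D)>=1
  process F: level=1
    F->C: in-degree(C)=1, level(C)>=2
    F->D: in-degree(D)=2, level(D)>=2
  process A: level=1
    A->C: in-degree(C)=0, level(C)=2, enqueue
    A->D: in-degree(D)=1, level(D)>=2
  process C: level=2
    C->D: in-degree(D)=0, level(D)=3, enqueue
  process D: level=3
All levels: A:1, B:0, C:2, D:3, E:0, F:1
level(D) = 3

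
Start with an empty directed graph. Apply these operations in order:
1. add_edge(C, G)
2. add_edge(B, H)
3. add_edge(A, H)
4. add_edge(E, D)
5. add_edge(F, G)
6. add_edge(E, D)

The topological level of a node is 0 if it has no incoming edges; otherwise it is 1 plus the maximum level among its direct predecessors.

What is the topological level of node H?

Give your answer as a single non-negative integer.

Op 1: add_edge(C, G). Edges now: 1
Op 2: add_edge(B, H). Edges now: 2
Op 3: add_edge(A, H). Edges now: 3
Op 4: add_edge(E, D). Edges now: 4
Op 5: add_edge(F, G). Edges now: 5
Op 6: add_edge(E, D) (duplicate, no change). Edges now: 5
Compute levels (Kahn BFS):
  sources (in-degree 0): A, B, C, E, F
  process A: level=0
    A->H: in-degree(H)=1, level(H)>=1
  process B: level=0
    B->H: in-degree(H)=0, level(H)=1, enqueue
  process C: level=0
    C->G: in-degree(G)=1, level(G)>=1
  process E: level=0
    E->D: in-degree(D)=0, level(D)=1, enqueue
  process F: level=0
    F->G: in-degree(G)=0, level(G)=1, enqueue
  process H: level=1
  process D: level=1
  process G: level=1
All levels: A:0, B:0, C:0, D:1, E:0, F:0, G:1, H:1
level(H) = 1

Answer: 1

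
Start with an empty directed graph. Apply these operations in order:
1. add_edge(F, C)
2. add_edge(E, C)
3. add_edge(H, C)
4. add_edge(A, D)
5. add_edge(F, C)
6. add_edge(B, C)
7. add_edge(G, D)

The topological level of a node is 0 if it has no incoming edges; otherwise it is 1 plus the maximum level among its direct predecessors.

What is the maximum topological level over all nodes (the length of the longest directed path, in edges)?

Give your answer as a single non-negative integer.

Op 1: add_edge(F, C). Edges now: 1
Op 2: add_edge(E, C). Edges now: 2
Op 3: add_edge(H, C). Edges now: 3
Op 4: add_edge(A, D). Edges now: 4
Op 5: add_edge(F, C) (duplicate, no change). Edges now: 4
Op 6: add_edge(B, C). Edges now: 5
Op 7: add_edge(G, D). Edges now: 6
Compute levels (Kahn BFS):
  sources (in-degree 0): A, B, E, F, G, H
  process A: level=0
    A->D: in-degree(D)=1, level(D)>=1
  process B: level=0
    B->C: in-degree(C)=3, level(C)>=1
  process E: level=0
    E->C: in-degree(C)=2, level(C)>=1
  process F: level=0
    F->C: in-degree(C)=1, level(C)>=1
  process G: level=0
    G->D: in-degree(D)=0, level(D)=1, enqueue
  process H: level=0
    H->C: in-degree(C)=0, level(C)=1, enqueue
  process D: level=1
  process C: level=1
All levels: A:0, B:0, C:1, D:1, E:0, F:0, G:0, H:0
max level = 1

Answer: 1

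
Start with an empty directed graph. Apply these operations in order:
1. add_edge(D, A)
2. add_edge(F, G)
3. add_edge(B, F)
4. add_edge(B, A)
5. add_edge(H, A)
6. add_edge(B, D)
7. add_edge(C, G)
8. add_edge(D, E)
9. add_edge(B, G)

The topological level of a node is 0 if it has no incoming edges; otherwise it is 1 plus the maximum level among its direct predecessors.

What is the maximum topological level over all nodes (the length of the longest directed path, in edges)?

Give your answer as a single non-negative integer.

Op 1: add_edge(D, A). Edges now: 1
Op 2: add_edge(F, G). Edges now: 2
Op 3: add_edge(B, F). Edges now: 3
Op 4: add_edge(B, A). Edges now: 4
Op 5: add_edge(H, A). Edges now: 5
Op 6: add_edge(B, D). Edges now: 6
Op 7: add_edge(C, G). Edges now: 7
Op 8: add_edge(D, E). Edges now: 8
Op 9: add_edge(B, G). Edges now: 9
Compute levels (Kahn BFS):
  sources (in-degree 0): B, C, H
  process B: level=0
    B->A: in-degree(A)=2, level(A)>=1
    B->D: in-degree(D)=0, level(D)=1, enqueue
    B->F: in-degree(F)=0, level(F)=1, enqueue
    B->G: in-degree(G)=2, level(G)>=1
  process C: level=0
    C->G: in-degree(G)=1, level(G)>=1
  process H: level=0
    H->A: in-degree(A)=1, level(A)>=1
  process D: level=1
    D->A: in-degree(A)=0, level(A)=2, enqueue
    D->E: in-degree(E)=0, level(E)=2, enqueue
  process F: level=1
    F->G: in-degree(G)=0, level(G)=2, enqueue
  process A: level=2
  process E: level=2
  process G: level=2
All levels: A:2, B:0, C:0, D:1, E:2, F:1, G:2, H:0
max level = 2

Answer: 2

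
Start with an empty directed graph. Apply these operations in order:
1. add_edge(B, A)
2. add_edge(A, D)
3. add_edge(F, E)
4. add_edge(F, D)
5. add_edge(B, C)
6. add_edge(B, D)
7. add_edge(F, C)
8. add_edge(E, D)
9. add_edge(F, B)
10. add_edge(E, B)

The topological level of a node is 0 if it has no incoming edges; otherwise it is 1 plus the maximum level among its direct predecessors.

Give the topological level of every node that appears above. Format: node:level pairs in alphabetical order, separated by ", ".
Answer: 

Op 1: add_edge(B, A). Edges now: 1
Op 2: add_edge(A, D). Edges now: 2
Op 3: add_edge(F, E). Edges now: 3
Op 4: add_edge(F, D). Edges now: 4
Op 5: add_edge(B, C). Edges now: 5
Op 6: add_edge(B, D). Edges now: 6
Op 7: add_edge(F, C). Edges now: 7
Op 8: add_edge(E, D). Edges now: 8
Op 9: add_edge(F, B). Edges now: 9
Op 10: add_edge(E, B). Edges now: 10
Compute levels (Kahn BFS):
  sources (in-degree 0): F
  process F: level=0
    F->B: in-degree(B)=1, level(B)>=1
    F->C: in-degree(C)=1, level(C)>=1
    F->D: in-degree(D)=3, level(D)>=1
    F->E: in-degree(E)=0, level(E)=1, enqueue
  process E: level=1
    E->B: in-degree(B)=0, level(B)=2, enqueue
    E->D: in-degree(D)=2, level(D)>=2
  process B: level=2
    B->A: in-degree(A)=0, level(A)=3, enqueue
    B->C: in-degree(C)=0, level(C)=3, enqueue
    B->D: in-degree(D)=1, level(D)>=3
  process A: level=3
    A->D: in-degree(D)=0, level(D)=4, enqueue
  process C: level=3
  process D: level=4
All levels: A:3, B:2, C:3, D:4, E:1, F:0

Answer: A:3, B:2, C:3, D:4, E:1, F:0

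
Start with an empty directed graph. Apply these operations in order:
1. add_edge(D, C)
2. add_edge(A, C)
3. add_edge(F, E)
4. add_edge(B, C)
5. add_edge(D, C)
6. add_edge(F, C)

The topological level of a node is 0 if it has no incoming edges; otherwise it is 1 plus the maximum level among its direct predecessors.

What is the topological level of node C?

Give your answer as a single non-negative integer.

Answer: 1

Derivation:
Op 1: add_edge(D, C). Edges now: 1
Op 2: add_edge(A, C). Edges now: 2
Op 3: add_edge(F, E). Edges now: 3
Op 4: add_edge(B, C). Edges now: 4
Op 5: add_edge(D, C) (duplicate, no change). Edges now: 4
Op 6: add_edge(F, C). Edges now: 5
Compute levels (Kahn BFS):
  sources (in-degree 0): A, B, D, F
  process A: level=0
    A->C: in-degree(C)=3, level(C)>=1
  process B: level=0
    B->C: in-degree(C)=2, level(C)>=1
  process D: level=0
    D->C: in-degree(C)=1, level(C)>=1
  process F: level=0
    F->C: in-degree(C)=0, level(C)=1, enqueue
    F->E: in-degree(E)=0, level(E)=1, enqueue
  process C: level=1
  process E: level=1
All levels: A:0, B:0, C:1, D:0, E:1, F:0
level(C) = 1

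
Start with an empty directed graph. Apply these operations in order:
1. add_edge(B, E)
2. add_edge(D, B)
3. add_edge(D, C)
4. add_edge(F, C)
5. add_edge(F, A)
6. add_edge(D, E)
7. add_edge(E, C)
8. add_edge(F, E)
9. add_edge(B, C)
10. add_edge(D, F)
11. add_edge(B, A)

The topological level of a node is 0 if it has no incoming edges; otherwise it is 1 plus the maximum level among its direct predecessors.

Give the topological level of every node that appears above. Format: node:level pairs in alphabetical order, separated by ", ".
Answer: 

Answer: A:2, B:1, C:3, D:0, E:2, F:1

Derivation:
Op 1: add_edge(B, E). Edges now: 1
Op 2: add_edge(D, B). Edges now: 2
Op 3: add_edge(D, C). Edges now: 3
Op 4: add_edge(F, C). Edges now: 4
Op 5: add_edge(F, A). Edges now: 5
Op 6: add_edge(D, E). Edges now: 6
Op 7: add_edge(E, C). Edges now: 7
Op 8: add_edge(F, E). Edges now: 8
Op 9: add_edge(B, C). Edges now: 9
Op 10: add_edge(D, F). Edges now: 10
Op 11: add_edge(B, A). Edges now: 11
Compute levels (Kahn BFS):
  sources (in-degree 0): D
  process D: level=0
    D->B: in-degree(B)=0, level(B)=1, enqueue
    D->C: in-degree(C)=3, level(C)>=1
    D->E: in-degree(E)=2, level(E)>=1
    D->F: in-degree(F)=0, level(F)=1, enqueue
  process B: level=1
    B->A: in-degree(A)=1, level(A)>=2
    B->C: in-degree(C)=2, level(C)>=2
    B->E: in-degree(E)=1, level(E)>=2
  process F: level=1
    F->A: in-degree(A)=0, level(A)=2, enqueue
    F->C: in-degree(C)=1, level(C)>=2
    F->E: in-degree(E)=0, level(E)=2, enqueue
  process A: level=2
  process E: level=2
    E->C: in-degree(C)=0, level(C)=3, enqueue
  process C: level=3
All levels: A:2, B:1, C:3, D:0, E:2, F:1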